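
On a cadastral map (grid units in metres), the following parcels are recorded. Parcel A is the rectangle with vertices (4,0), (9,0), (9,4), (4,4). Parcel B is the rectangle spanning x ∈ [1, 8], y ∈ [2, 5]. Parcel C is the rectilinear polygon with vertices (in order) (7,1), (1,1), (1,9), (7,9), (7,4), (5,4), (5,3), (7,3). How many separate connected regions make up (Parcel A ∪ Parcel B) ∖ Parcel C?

(Parcel A ∪ Parcel B) ∖ Parcel C is a single connected region.

1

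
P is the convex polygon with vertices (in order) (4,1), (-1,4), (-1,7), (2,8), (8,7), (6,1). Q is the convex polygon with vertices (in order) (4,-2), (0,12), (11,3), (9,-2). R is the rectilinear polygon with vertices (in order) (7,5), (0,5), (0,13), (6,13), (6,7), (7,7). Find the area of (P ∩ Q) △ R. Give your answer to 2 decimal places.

|P ∩ Q| = 30.102.
|(P ∩ Q) ∩ R| = 13.4722.
|(P ∩ Q) △ R| = 30.102 + 50 − 26.9445 = 53.16.

53.16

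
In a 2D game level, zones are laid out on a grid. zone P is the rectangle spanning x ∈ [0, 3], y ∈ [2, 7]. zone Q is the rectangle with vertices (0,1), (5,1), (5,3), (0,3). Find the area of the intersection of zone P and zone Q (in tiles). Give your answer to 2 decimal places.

3.00

|zone P∩zone Q|: x∈[0,3], y∈[2,3] → 3·1 = 3.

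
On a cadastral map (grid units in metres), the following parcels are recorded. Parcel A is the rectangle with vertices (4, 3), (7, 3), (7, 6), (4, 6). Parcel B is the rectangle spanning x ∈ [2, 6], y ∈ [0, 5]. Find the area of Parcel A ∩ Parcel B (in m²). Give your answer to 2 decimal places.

4.00

|Parcel A∩Parcel B|: x∈[4,6], y∈[3,5] → 2·2 = 4.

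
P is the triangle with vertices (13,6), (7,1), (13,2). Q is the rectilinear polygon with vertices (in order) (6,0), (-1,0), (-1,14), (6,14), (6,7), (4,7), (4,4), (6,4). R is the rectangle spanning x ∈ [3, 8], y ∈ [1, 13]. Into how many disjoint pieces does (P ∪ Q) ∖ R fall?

(P ∪ Q) ∖ R splits into 2 disjoint pieces (area 11.6667, area 62).

2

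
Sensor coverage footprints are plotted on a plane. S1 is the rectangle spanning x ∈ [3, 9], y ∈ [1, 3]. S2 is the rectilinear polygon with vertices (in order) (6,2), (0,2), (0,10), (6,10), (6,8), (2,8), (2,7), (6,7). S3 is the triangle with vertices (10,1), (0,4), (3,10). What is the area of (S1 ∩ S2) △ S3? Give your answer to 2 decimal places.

|S1 ∩ S2| = 3.
|(S1 ∩ S2) ∩ S3| = 1.0667.
|(S1 ∩ S2) △ S3| = 3 + 34.5 − 2.1333 = 35.37.

35.37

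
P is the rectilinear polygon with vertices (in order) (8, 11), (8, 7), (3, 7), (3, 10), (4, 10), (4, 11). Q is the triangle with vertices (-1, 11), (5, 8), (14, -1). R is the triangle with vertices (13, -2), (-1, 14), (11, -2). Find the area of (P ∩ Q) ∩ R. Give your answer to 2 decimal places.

The region (P ∩ Q) ∩ R is the polygon with vertices (3,9), (3.667,8.667), (5.125,7), (4.25,7), (3,8.667).
By the shoelace formula its area is 1.40.

1.40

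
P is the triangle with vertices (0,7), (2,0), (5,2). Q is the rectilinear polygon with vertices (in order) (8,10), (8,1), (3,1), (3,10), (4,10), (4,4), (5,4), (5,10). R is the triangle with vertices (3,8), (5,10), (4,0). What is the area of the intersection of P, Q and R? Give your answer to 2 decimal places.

The intersection is the polygon with vertices (3.846,1.231), (3.571,3.429), (4.273,2.727), (4.143,1.429).
By the shoelace formula its area is 0.85.

0.85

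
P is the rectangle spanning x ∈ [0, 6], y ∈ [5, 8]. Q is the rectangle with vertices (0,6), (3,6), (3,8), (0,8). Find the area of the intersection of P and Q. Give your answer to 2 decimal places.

|P∩Q|: x∈[0,3], y∈[6,8] → 3·2 = 6.

6.00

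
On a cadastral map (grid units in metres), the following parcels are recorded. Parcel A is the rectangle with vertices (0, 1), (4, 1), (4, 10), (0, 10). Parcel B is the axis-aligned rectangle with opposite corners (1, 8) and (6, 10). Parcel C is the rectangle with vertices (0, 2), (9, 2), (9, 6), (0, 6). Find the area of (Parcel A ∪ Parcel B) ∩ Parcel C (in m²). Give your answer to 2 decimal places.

16.00

The region (Parcel A ∪ Parcel B) ∩ Parcel C is the polygon with vertices (0,6), (4,6), (4,2), (0,2).
By the shoelace formula its area is 16.00.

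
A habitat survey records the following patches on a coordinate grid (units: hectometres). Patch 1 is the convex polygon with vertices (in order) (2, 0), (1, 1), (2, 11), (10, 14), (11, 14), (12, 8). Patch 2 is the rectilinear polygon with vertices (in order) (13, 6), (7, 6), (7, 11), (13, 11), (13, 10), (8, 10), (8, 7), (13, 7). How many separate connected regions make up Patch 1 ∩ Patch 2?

1

Patch 1 ∩ Patch 2 is a single connected region.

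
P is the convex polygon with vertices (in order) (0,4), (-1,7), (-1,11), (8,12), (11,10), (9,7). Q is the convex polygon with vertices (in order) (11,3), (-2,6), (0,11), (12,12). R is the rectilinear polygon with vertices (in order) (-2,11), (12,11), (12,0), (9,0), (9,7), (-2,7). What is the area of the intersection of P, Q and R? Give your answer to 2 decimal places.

The intersection is the polygon with vertices (-1,8.5), (0,11), (9.5,11), (11,10), (9,7), (-1,7).
By the shoelace formula its area is 43.00.

43.00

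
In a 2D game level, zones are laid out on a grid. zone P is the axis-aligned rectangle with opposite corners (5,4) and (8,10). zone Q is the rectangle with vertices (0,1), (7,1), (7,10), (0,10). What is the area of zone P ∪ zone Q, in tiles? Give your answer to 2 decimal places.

By inclusion–exclusion:
Individual areas: |zone P| = 18, |zone Q| = 63.
|zone P∩zone Q|: x∈[5,7], y∈[4,10] → 2·6 = 12.
|zone P ∪ zone Q| = 81 − 12 = 69.00.

69.00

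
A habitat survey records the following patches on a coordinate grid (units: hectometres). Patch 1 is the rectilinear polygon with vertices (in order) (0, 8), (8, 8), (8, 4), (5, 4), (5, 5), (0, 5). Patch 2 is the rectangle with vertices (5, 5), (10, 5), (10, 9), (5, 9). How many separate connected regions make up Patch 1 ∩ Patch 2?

Patch 1 ∩ Patch 2 is a single connected region.

1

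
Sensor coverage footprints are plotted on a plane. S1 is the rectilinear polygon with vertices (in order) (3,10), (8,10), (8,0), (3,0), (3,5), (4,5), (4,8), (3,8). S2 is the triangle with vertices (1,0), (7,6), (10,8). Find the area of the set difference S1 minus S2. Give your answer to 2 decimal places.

|S1| = 47, |S1∩S2| = 2.3333.
|S1 ∖ S2| = |S1| − |S1∩S2| = 47 − 2.3333 = 44.67.

44.67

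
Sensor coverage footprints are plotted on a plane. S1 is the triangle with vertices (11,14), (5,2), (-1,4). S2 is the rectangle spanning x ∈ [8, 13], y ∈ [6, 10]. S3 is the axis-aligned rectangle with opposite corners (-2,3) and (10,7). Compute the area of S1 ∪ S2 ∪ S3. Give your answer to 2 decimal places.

83.90

By inclusion–exclusion:
Individual areas: |S1| = 42, |S2| = 20, |S3| = 48.
|S1∩S2| = 1.
|S1∩S3| = 23.1.
|S2∩S3|: x∈[8,10], y∈[6,7] → 2·1 = 2.
|S1∩S2∩S3| = 0.
|S1 ∪ S2 ∪ S3| = 110 − 26.1 + 0 = 83.90.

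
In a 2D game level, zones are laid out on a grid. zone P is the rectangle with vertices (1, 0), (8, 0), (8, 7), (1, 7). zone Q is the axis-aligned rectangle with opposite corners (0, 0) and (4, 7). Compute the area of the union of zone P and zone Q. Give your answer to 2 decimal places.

56.00

By inclusion–exclusion:
Individual areas: |zone P| = 49, |zone Q| = 28.
|zone P∩zone Q|: x∈[1,4], y∈[0,7] → 3·7 = 21.
|zone P ∪ zone Q| = 77 − 21 = 56.00.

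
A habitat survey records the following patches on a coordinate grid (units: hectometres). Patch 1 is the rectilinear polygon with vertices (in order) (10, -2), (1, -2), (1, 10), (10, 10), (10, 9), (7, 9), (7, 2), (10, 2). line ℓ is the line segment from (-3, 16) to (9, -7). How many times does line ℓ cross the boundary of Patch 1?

The segment meets the boundary at (6.391,-2), (1,8.333).

2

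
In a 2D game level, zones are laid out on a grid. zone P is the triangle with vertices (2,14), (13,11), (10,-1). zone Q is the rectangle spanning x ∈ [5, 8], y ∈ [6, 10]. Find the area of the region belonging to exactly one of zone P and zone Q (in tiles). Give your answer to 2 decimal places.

|zone P| = 70.5, |zone Q| = 12, |zone P∩zone Q| = 10.4958.
|zone P △ zone Q| = |zone P| + |zone Q| − 2·|zone P∩zone Q| = 70.5 + 12 − 20.9917 = 61.51.

61.51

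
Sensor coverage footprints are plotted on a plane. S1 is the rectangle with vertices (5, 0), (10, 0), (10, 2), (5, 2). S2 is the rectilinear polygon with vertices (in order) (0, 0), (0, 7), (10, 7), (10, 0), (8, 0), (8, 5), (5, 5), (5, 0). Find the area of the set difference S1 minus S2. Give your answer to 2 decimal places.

6.00

|S1| = 10, |S1∩S2| = 4.
|S1 ∖ S2| = |S1| − |S1∩S2| = 10 − 4 = 6.00.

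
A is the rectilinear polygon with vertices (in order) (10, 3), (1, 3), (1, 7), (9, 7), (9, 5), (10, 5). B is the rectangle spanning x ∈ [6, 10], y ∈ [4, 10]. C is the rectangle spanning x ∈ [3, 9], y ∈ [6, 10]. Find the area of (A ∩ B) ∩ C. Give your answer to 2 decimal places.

The region (A ∩ B) ∩ C is the polygon with vertices (9,6), (6,6), (6,7), (9,7).
By the shoelace formula its area is 3.00.

3.00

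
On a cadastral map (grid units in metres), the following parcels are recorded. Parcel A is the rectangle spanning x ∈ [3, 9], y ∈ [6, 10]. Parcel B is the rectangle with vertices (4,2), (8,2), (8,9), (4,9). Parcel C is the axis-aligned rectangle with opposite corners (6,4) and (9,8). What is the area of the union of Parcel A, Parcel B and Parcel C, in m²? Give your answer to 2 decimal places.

42.00

By inclusion–exclusion:
Individual areas: |Parcel A| = 24, |Parcel B| = 28, |Parcel C| = 12.
|Parcel A∩Parcel B|: x∈[4,8], y∈[6,9] → 4·3 = 12.
|Parcel A∩Parcel C|: x∈[6,9], y∈[6,8] → 3·2 = 6.
|Parcel B∩Parcel C|: x∈[6,8], y∈[4,8] → 2·4 = 8.
|Parcel A∩Parcel B∩Parcel C| = 4.
|Parcel A ∪ Parcel B ∪ Parcel C| = 64 − 26 + 4 = 42.00.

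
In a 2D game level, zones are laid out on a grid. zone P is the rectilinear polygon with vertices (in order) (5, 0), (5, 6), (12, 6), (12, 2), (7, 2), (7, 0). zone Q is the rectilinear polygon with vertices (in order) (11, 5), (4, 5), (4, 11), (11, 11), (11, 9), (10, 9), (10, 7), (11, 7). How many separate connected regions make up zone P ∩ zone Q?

zone P ∩ zone Q is a single connected region.

1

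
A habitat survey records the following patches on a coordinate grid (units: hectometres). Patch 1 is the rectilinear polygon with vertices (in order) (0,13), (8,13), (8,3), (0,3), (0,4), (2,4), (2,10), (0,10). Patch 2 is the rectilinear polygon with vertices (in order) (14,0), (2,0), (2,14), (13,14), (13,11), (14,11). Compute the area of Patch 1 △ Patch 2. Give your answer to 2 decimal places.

113.00

|Patch 1| = 68, |Patch 2| = 165, |Patch 1∩Patch 2| = 60.
|Patch 1 △ Patch 2| = |Patch 1| + |Patch 2| − 2·|Patch 1∩Patch 2| = 68 + 165 − 120 = 113.00.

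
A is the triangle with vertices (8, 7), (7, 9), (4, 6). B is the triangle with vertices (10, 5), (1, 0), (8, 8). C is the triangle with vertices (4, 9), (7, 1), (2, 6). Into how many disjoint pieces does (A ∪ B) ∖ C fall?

(A ∪ B) ∖ C splits into 2 disjoint pieces (area 15.3699, area 4.3167).

2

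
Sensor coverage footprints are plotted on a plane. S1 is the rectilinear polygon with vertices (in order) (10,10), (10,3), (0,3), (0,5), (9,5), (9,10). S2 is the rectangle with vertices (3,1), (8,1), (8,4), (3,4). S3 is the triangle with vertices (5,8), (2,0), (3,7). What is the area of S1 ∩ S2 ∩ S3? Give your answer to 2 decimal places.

The intersection is the polygon with vertices (3,4), (3.5,4), (3.125,3), (3,3).
By the shoelace formula its area is 0.31.

0.31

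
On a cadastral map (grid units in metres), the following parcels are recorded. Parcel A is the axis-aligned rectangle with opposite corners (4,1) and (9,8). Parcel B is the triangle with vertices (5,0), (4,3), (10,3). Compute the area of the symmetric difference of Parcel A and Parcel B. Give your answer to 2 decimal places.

28.60

|Parcel A| = 35, |Parcel B| = 9, |Parcel A∩Parcel B| = 7.7.
|Parcel A △ Parcel B| = |Parcel A| + |Parcel B| − 2·|Parcel A∩Parcel B| = 35 + 9 − 15.4 = 28.60.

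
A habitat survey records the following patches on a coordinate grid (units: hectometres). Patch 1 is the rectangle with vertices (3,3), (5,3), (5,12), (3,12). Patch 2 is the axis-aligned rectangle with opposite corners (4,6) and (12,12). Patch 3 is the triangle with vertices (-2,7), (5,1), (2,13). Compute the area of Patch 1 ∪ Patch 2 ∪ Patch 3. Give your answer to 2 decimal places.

By inclusion–exclusion:
Individual areas: |Patch 1| = 18, |Patch 2| = 48, |Patch 3| = 33.
|Patch 1∩Patch 2|: x∈[4,5], y∈[6,12] → 1·6 = 6.
|Patch 1∩Patch 3| = 4.5.
|Patch 2∩Patch 3| = 0.
|Patch 1∩Patch 2∩Patch 3| = 0.
|Patch 1 ∪ Patch 2 ∪ Patch 3| = 99 − 10.5 + 0 = 88.50.

88.50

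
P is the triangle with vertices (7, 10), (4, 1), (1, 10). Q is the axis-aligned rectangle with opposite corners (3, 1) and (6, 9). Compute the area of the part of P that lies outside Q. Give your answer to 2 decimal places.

|P| = 27, |P∩Q| = 16.5.
|P ∖ Q| = |P| − |P∩Q| = 27 − 16.5 = 10.50.

10.50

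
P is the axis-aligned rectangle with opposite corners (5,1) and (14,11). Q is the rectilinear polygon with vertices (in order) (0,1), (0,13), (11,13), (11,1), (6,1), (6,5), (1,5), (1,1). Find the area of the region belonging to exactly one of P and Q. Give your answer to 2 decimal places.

90.00

|P| = 90, |Q| = 112, |P∩Q| = 56.
|P △ Q| = |P| + |Q| − 2·|P∩Q| = 90 + 112 − 112 = 90.00.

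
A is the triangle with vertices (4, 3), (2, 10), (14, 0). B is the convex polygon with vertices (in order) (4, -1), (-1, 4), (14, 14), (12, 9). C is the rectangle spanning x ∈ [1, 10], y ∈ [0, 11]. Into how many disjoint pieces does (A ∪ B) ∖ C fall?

4

(A ∪ B) ∖ C splits into 4 disjoint pieces (area 12.25, area 4.2667, area 0.9, area 3.3333).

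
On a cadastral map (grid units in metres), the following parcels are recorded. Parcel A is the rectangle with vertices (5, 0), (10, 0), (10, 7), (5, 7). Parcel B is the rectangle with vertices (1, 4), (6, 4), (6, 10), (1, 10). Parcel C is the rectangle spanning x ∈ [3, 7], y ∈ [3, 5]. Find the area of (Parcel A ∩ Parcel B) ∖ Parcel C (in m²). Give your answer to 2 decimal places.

2.00

|Parcel A ∩ Parcel B| = 3.
|(Parcel A ∩ Parcel B) ∩ Parcel C| = 1.
|(Parcel A ∩ Parcel B) ∖ Parcel C| = 3 − 1 = 2.00.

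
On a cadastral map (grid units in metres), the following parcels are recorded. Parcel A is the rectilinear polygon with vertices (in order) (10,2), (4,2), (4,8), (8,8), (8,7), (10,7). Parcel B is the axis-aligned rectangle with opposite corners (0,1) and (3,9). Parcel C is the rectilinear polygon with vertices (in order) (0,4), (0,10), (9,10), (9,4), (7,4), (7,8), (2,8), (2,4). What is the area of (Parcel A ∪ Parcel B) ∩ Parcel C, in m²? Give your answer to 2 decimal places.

18.00

|Parcel A ∪ Parcel B| = 58.
|(Parcel A ∪ Parcel B) ∩ Parcel C| = 18.00.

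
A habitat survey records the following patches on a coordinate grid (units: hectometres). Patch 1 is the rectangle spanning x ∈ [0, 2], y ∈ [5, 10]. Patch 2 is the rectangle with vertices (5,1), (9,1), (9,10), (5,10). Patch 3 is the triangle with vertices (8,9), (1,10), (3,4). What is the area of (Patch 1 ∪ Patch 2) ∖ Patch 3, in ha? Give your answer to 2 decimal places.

|Patch 1 ∪ Patch 2| = 46.
|(Patch 1 ∪ Patch 2) ∩ Patch 3| = 6.5714.
|(Patch 1 ∪ Patch 2) ∖ Patch 3| = 46 − 6.5714 = 39.43.

39.43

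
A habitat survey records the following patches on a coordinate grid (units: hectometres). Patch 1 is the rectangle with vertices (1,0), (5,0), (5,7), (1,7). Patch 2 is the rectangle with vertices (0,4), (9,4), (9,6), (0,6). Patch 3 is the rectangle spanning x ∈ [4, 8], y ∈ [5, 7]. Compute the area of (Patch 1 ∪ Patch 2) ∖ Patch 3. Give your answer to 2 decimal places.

33.00

|Patch 1 ∪ Patch 2| = 38.
|(Patch 1 ∪ Patch 2) ∩ Patch 3| = 5.
|(Patch 1 ∪ Patch 2) ∖ Patch 3| = 38 − 5 = 33.00.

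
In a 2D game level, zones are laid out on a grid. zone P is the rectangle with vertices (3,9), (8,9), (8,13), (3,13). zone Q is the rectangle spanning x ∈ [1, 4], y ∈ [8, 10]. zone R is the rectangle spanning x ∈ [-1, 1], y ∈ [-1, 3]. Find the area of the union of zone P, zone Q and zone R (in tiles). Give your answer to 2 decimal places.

By inclusion–exclusion:
Individual areas: |zone P| = 20, |zone Q| = 6, |zone R| = 8.
|zone P∩zone Q|: x∈[3,4], y∈[9,10] → 1·1 = 1.
|zone P∩zone R| = 0 (no overlap).
|zone Q∩zone R| = 0 (no overlap).
|zone P∩zone Q∩zone R| = 0.
|zone P ∪ zone Q ∪ zone R| = 34 − 1 + 0 = 33.00.

33.00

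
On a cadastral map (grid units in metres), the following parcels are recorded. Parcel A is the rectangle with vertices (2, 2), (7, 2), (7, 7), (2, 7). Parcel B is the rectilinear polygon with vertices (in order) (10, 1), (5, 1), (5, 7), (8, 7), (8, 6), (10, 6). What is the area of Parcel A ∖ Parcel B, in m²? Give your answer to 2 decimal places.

|Parcel A| = 25, |Parcel A∩Parcel B| = 10.
|Parcel A ∖ Parcel B| = |Parcel A| − |Parcel A∩Parcel B| = 25 − 10 = 15.00.

15.00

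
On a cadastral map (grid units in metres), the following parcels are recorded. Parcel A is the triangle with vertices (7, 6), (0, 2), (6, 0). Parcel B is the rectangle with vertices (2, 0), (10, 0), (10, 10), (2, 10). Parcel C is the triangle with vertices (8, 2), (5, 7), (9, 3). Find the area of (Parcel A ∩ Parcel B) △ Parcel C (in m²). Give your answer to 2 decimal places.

19.96

|Parcel A ∩ Parcel B| = 17.1905.
|(Parcel A ∩ Parcel B) ∩ Parcel C| = 0.6145.
|(Parcel A ∩ Parcel B) △ Parcel C| = 17.1905 + 4 − 1.229 = 19.96.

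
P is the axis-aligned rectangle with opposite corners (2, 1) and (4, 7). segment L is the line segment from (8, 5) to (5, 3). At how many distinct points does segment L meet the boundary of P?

The segment lies entirely outside P and never meets its boundary.

0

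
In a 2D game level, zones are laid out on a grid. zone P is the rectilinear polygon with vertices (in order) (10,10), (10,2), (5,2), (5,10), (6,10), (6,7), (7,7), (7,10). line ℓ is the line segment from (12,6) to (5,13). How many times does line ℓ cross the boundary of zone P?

2

The segment meets the boundary at (8,10), (10,8).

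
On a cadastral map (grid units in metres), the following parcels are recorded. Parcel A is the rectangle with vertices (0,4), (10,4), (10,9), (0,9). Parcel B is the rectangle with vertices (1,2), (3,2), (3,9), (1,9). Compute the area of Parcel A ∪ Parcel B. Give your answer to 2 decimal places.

54.00

By inclusion–exclusion:
Individual areas: |Parcel A| = 50, |Parcel B| = 14.
|Parcel A∩Parcel B|: x∈[1,3], y∈[4,9] → 2·5 = 10.
|Parcel A ∪ Parcel B| = 64 − 10 = 54.00.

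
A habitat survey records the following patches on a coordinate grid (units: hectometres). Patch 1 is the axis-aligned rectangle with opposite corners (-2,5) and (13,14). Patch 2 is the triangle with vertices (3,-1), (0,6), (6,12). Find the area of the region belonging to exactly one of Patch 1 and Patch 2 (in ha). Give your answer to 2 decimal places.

128.74

|Patch 1| = 135, |Patch 2| = 30, |Patch 1∩Patch 2| = 18.1319.
|Patch 1 △ Patch 2| = |Patch 1| + |Patch 2| − 2·|Patch 1∩Patch 2| = 135 + 30 − 36.2637 = 128.74.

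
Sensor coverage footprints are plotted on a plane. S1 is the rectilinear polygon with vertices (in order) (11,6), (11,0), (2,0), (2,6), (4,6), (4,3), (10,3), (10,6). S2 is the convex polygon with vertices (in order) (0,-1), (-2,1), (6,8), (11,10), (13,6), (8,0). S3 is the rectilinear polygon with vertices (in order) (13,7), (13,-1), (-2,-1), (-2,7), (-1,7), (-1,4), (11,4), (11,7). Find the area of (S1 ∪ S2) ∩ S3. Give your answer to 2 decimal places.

|S1 ∪ S2| = 92.6857.
|(S1 ∪ S2) ∩ S3| = 55.01.

55.01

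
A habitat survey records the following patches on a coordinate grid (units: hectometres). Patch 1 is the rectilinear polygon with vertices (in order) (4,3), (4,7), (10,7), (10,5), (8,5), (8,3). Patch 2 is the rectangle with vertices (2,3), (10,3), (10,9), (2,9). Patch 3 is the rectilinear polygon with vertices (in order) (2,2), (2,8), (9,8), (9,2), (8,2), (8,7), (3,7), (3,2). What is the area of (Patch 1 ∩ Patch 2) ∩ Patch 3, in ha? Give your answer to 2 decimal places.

2.00

|Patch 1 ∩ Patch 2| = 20.
|(Patch 1 ∩ Patch 2) ∩ Patch 3| = 2.00.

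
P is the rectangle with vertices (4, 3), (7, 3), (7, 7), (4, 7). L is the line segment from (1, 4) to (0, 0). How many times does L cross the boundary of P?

The segment lies entirely outside P and never meets its boundary.

0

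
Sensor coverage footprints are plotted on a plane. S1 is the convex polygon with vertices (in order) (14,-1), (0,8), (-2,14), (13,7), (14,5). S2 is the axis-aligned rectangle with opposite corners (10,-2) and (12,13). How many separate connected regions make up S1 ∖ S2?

2

S1 ∖ S2 splits into 2 disjoint pieces (area 13.9476, area 64.5429).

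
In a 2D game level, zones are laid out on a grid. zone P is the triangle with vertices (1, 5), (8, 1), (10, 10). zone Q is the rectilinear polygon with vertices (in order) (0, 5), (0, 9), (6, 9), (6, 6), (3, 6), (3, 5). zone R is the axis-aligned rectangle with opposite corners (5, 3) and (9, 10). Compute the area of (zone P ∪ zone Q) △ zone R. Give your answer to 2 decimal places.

36.28

|zone P ∪ zone Q| = 52.5556.
|(zone P ∪ zone Q) ∩ zone R| = 22.1389.
|(zone P ∪ zone Q) △ zone R| = 52.5556 + 28 − 44.2778 = 36.28.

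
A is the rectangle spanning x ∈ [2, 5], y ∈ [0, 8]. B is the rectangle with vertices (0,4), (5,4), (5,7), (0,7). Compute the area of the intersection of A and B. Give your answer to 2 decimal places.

9.00

|A∩B|: x∈[2,5], y∈[4,7] → 3·3 = 9.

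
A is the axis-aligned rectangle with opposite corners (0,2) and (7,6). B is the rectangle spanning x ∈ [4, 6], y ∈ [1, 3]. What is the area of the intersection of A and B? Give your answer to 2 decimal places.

|A∩B|: x∈[4,6], y∈[2,3] → 2·1 = 2.

2.00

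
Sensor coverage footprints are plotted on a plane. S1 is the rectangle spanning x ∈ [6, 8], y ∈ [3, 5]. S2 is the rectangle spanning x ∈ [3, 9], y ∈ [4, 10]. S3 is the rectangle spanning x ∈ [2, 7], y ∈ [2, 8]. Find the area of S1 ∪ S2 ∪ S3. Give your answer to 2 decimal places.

By inclusion–exclusion:
Individual areas: |S1| = 4, |S2| = 36, |S3| = 30.
|S1∩S2|: x∈[6,8], y∈[4,5] → 2·1 = 2.
|S1∩S3|: x∈[6,7], y∈[3,5] → 1·2 = 2.
|S2∩S3|: x∈[3,7], y∈[4,8] → 4·4 = 16.
|S1∩S2∩S3| = 1.
|S1 ∪ S2 ∪ S3| = 70 − 20 + 1 = 51.00.

51.00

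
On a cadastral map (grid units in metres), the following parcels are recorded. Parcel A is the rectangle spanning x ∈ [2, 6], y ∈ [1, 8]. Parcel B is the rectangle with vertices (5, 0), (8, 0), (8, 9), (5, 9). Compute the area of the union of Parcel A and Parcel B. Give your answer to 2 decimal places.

48.00

By inclusion–exclusion:
Individual areas: |Parcel A| = 28, |Parcel B| = 27.
|Parcel A∩Parcel B|: x∈[5,6], y∈[1,8] → 1·7 = 7.
|Parcel A ∪ Parcel B| = 55 − 7 = 48.00.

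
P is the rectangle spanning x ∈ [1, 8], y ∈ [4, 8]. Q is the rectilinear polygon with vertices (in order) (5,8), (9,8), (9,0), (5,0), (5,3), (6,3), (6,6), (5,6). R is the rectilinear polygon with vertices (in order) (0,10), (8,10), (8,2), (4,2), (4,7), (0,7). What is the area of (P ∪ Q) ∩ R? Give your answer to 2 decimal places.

|P ∪ Q| = 47.
|(P ∪ Q) ∩ R| = 24.00.

24.00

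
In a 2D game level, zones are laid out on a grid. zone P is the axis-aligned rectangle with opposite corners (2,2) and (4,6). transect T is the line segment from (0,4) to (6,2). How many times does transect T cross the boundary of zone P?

2

The segment meets the boundary at (4,2.667), (2,3.333).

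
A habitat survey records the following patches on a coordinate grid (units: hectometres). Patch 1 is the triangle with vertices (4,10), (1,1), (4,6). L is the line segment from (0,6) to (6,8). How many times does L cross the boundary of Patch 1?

2

The segment meets the boundary at (4,7.333), (3,7).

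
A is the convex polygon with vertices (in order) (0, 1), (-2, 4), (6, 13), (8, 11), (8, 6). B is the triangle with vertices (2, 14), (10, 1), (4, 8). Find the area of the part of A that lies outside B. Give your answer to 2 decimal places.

|A| = 59, |A∩B| = 6.9461.
|A ∖ B| = |A| − |A∩B| = 59 − 6.9461 = 52.05.

52.05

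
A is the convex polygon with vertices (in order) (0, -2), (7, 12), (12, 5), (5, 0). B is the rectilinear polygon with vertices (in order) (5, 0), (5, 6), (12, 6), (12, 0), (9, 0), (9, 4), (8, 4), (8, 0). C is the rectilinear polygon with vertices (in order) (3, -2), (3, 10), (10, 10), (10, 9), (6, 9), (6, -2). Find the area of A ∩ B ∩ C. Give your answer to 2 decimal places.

5.64

The intersection is the polygon with vertices (5,0), (5,6), (6,6), (6,0.714).
By the shoelace formula its area is 5.64.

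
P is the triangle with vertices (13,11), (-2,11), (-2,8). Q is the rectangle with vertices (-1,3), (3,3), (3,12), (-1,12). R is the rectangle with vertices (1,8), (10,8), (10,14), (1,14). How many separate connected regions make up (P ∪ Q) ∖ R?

(P ∪ Q) ∖ R splits into 2 disjoint pieces (area 0.9, area 30.9).

2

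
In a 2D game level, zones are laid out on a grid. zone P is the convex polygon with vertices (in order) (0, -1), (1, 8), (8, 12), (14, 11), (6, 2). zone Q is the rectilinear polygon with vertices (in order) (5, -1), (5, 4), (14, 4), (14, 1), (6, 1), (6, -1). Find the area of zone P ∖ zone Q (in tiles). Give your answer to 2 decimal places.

83.47

|zone P| = 87.5, |zone P∩zone Q| = 4.0278.
|zone P ∖ zone Q| = |zone P| − |zone P∩zone Q| = 87.5 − 4.0278 = 83.47.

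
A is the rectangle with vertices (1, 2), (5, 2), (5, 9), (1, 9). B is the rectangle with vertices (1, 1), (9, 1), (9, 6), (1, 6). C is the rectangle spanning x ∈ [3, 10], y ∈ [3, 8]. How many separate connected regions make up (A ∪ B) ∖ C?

1

(A ∪ B) ∖ C is a single connected region.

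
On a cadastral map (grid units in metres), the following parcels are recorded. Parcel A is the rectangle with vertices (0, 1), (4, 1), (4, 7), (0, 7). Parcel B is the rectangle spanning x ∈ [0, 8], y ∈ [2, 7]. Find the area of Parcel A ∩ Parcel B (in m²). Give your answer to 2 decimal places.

20.00

|Parcel A∩Parcel B|: x∈[0,4], y∈[2,7] → 4·5 = 20.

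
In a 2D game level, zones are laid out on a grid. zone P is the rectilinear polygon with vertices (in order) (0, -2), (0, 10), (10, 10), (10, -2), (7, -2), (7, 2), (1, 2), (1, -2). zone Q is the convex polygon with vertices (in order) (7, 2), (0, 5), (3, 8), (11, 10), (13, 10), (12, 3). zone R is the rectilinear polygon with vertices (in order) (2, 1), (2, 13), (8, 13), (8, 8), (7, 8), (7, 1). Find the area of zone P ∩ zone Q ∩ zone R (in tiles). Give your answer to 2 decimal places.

27.27

The intersection is the polygon with vertices (2,4.143), (2,7), (3,8), (8,9.25), (8,8), (7,8), (7,2).
By the shoelace formula its area is 27.27.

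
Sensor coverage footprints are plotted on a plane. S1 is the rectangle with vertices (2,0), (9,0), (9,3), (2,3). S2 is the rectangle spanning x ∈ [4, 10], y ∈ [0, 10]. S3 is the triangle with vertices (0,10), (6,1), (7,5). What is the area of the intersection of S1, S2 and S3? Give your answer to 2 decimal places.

1.83

The intersection is the polygon with vertices (6.5,3), (6,1), (4.667,3).
By the shoelace formula its area is 1.83.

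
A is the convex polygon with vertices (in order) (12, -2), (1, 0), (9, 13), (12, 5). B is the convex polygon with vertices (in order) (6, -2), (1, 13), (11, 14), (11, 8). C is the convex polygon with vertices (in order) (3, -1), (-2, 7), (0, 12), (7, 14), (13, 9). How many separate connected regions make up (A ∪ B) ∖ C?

(A ∪ B) ∖ C splits into 4 disjoint pieces (area 41.5643, area 0.956, area 1.296, area 5.9524).

4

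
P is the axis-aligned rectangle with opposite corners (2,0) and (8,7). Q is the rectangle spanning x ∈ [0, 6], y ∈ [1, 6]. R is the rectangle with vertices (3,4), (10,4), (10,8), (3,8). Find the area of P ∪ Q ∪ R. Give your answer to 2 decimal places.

By inclusion–exclusion:
Individual areas: |P| = 42, |Q| = 30, |R| = 28.
|P∩Q|: x∈[2,6], y∈[1,6] → 4·5 = 20.
|P∩R|: x∈[3,8], y∈[4,7] → 5·3 = 15.
|Q∩R|: x∈[3,6], y∈[4,6] → 3·2 = 6.
|P∩Q∩R| = 6.
|P ∪ Q ∪ R| = 100 − 41 + 6 = 65.00.

65.00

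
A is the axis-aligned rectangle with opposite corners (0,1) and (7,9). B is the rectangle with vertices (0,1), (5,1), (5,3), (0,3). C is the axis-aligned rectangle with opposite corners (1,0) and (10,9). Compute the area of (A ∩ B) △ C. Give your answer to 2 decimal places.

|A ∩ B| = 10.
|(A ∩ B) ∩ C| = 8.
|(A ∩ B) △ C| = 10 + 81 − 16 = 75.00.

75.00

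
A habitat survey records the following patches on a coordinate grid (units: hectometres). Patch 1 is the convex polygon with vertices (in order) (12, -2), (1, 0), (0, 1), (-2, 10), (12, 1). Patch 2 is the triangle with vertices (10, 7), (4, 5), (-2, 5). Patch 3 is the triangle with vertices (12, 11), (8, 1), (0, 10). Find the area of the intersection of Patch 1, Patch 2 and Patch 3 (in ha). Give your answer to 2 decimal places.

The intersection is the polygon with vertices (4.176,6.029), (5.171,5.39), (4.343,5.114), (3.613,5.936).
By the shoelace formula its area is 0.67.

0.67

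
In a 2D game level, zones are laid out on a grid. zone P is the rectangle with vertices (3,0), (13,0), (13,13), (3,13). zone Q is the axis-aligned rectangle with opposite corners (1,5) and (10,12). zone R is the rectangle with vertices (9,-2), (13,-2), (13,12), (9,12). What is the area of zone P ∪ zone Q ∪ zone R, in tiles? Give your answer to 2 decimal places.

By inclusion–exclusion:
Individual areas: |zone P| = 130, |zone Q| = 63, |zone R| = 56.
|zone P∩zone Q|: x∈[3,10], y∈[5,12] → 7·7 = 49.
|zone P∩zone R|: x∈[9,13], y∈[0,12] → 4·12 = 48.
|zone Q∩zone R|: x∈[9,10], y∈[5,12] → 1·7 = 7.
|zone P∩zone Q∩zone R| = 7.
|zone P ∪ zone Q ∪ zone R| = 249 − 104 + 7 = 152.00.

152.00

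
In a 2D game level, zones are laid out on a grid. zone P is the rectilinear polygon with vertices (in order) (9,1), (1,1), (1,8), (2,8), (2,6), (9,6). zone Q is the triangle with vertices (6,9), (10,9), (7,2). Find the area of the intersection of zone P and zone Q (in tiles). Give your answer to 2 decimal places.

4.57

The intersection is the polygon with vertices (8.714,6), (7,2), (6.429,6).
By the shoelace formula its area is 4.57.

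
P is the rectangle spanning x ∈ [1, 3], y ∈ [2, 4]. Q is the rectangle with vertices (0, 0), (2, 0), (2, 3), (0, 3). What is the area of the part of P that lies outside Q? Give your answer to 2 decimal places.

|P∩Q|: x∈[1,2], y∈[2,3] → 1·1 = 1.
|P| = 4.
|P ∖ Q| = |P| − |P∩Q| = 4 − 1 = 3.00.

3.00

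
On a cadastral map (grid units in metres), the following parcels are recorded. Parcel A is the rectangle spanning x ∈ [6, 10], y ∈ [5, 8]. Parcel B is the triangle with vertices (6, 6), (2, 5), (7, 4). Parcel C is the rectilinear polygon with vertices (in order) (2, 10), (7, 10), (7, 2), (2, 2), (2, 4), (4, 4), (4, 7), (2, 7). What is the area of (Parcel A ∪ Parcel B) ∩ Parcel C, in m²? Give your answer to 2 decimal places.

The region (Parcel A ∪ Parcel B) ∩ Parcel C is the polygon with vertices (7,8), (7,5), (6.5,5), (7,4), (4,4.6), (4,5.5), (6,6), (6,8).
By the shoelace formula its area is 6.35.

6.35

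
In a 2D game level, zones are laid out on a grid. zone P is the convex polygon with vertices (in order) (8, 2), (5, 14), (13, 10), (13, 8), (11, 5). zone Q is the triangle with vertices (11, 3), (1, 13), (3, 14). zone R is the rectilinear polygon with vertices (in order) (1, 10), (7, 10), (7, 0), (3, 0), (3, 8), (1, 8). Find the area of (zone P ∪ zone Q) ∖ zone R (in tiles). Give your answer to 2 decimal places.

54.98

|zone P ∪ zone Q| = 59.6341.
|(zone P ∪ zone Q) ∩ zone R| = 4.658.
|(zone P ∪ zone Q) ∖ zone R| = 59.6341 − 4.658 = 54.98.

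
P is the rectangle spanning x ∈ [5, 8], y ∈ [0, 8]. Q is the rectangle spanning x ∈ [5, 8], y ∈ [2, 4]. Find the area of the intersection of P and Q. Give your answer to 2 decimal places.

6.00

|P∩Q|: x∈[5,8], y∈[2,4] → 3·2 = 6.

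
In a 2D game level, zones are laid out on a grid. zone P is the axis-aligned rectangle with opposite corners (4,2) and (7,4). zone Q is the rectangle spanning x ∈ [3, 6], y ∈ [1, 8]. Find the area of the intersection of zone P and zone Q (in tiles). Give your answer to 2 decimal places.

|zone P∩zone Q|: x∈[4,6], y∈[2,4] → 2·2 = 4.

4.00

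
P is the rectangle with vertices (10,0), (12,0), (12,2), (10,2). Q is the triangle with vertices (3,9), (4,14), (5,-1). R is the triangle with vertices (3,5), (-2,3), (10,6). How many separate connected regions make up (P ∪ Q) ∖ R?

(P ∪ Q) ∖ R splits into 3 disjoint pieces (area 4, area 7.4633, area 2.0648).

3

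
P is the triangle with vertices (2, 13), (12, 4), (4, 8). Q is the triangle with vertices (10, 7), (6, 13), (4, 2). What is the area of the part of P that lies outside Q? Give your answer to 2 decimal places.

|P| = 16, |P∩Q| = 7.3029.
|P ∖ Q| = |P| − |P∩Q| = 16 − 7.3029 = 8.70.

8.70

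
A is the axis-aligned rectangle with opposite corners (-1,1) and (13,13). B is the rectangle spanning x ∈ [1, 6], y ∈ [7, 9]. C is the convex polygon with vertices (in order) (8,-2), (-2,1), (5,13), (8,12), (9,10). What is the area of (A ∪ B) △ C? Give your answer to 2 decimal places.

101.96

|A ∪ B| = 168.
|(A ∪ B) ∩ C| = 82.2679.
|(A ∪ B) △ C| = 168 + 98.5 − 164.5357 = 101.96.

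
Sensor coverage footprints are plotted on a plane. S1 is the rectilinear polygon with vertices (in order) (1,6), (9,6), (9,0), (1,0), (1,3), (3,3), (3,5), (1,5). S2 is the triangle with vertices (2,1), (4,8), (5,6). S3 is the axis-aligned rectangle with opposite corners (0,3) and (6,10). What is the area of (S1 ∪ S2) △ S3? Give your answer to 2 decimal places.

62.11

|S1 ∪ S2| = 45.8929.
|(S1 ∪ S2) ∩ S3| = 12.8929.
|(S1 ∪ S2) △ S3| = 45.8929 + 42 − 25.7857 = 62.11.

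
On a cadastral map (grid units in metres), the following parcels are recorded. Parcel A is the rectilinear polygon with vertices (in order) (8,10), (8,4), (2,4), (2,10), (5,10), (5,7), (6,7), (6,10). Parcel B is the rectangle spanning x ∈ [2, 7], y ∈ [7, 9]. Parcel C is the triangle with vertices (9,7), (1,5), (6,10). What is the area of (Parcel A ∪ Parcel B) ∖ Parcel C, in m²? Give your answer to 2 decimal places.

|Parcel A ∪ Parcel B| = 35.
|(Parcel A ∪ Parcel B) ∩ Parcel C| = 13.5.
|(Parcel A ∪ Parcel B) ∖ Parcel C| = 35 − 13.5 = 21.50.

21.50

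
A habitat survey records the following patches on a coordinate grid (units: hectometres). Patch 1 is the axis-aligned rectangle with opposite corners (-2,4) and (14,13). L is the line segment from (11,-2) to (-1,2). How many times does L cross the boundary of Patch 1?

The segment lies entirely outside Patch 1 and never meets its boundary.

0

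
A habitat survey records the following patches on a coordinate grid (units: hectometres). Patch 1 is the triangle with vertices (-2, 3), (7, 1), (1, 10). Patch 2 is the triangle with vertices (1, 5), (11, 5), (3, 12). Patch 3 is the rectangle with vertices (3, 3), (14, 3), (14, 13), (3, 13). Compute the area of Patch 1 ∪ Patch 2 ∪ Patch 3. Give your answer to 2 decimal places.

141.67

By inclusion–exclusion:
Individual areas: |Patch 1| = 34.5, |Patch 2| = 35, |Patch 3| = 110.
|Patch 1∩Patch 2| = 5.8333.
|Patch 1∩Patch 3| = 5.3333.
|Patch 2∩Patch 3| = 28.
|Patch 1∩Patch 2∩Patch 3| = 1.3333.
|Patch 1 ∪ Patch 2 ∪ Patch 3| = 179.5 − 39.1667 + 1.3333 = 141.67.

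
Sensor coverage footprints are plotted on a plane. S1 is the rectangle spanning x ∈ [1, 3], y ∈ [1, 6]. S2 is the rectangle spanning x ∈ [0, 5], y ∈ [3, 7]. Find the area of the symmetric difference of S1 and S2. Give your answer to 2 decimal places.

18.00

|S1∩S2|: x∈[1,3], y∈[3,6] → 2·3 = 6.
|S1 △ S2| = |S1| + |S2| − 2·|S1∩S2| = 10 + 20 − 12 = 18.00.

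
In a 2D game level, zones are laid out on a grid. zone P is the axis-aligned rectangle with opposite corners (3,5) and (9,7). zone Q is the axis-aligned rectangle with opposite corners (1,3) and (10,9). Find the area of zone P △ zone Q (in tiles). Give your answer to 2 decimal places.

|zone P∩zone Q|: x∈[3,9], y∈[5,7] → 6·2 = 12.
|zone P △ zone Q| = |zone P| + |zone Q| − 2·|zone P∩zone Q| = 12 + 54 − 24 = 42.00.

42.00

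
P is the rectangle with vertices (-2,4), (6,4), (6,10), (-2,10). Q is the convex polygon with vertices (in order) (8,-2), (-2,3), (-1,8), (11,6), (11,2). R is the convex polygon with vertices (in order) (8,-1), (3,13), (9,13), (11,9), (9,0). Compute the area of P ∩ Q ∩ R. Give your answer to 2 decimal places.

The intersection is the polygon with vertices (6,6.833), (6,4.6), (5.152,6.975).
By the shoelace formula its area is 0.95.

0.95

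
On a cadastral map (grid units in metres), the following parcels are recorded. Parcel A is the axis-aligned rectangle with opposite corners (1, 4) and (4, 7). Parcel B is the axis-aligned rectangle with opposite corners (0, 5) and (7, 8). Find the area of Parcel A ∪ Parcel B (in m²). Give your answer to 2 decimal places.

By inclusion–exclusion:
Individual areas: |Parcel A| = 9, |Parcel B| = 21.
|Parcel A∩Parcel B|: x∈[1,4], y∈[5,7] → 3·2 = 6.
|Parcel A ∪ Parcel B| = 30 − 6 = 24.00.

24.00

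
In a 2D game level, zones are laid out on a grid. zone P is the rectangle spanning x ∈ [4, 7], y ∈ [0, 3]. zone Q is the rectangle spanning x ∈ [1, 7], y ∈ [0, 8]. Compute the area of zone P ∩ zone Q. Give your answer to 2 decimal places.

9.00

|zone P∩zone Q|: x∈[4,7], y∈[0,3] → 3·3 = 9.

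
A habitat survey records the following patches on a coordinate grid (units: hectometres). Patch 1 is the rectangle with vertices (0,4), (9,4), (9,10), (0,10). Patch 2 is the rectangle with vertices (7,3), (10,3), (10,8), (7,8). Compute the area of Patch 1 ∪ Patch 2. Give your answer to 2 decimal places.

61.00

By inclusion–exclusion:
Individual areas: |Patch 1| = 54, |Patch 2| = 15.
|Patch 1∩Patch 2|: x∈[7,9], y∈[4,8] → 2·4 = 8.
|Patch 1 ∪ Patch 2| = 69 − 8 = 61.00.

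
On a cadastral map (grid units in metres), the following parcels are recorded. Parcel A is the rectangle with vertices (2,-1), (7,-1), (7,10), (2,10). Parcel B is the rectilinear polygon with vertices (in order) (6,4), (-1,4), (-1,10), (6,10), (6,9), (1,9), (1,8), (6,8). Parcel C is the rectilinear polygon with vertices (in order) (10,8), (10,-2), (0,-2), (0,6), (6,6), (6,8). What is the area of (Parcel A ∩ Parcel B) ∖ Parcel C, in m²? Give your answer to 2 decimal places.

12.00

|Parcel A ∩ Parcel B| = 20.
|(Parcel A ∩ Parcel B) ∩ Parcel C| = 8.
|(Parcel A ∩ Parcel B) ∖ Parcel C| = 20 − 8 = 12.00.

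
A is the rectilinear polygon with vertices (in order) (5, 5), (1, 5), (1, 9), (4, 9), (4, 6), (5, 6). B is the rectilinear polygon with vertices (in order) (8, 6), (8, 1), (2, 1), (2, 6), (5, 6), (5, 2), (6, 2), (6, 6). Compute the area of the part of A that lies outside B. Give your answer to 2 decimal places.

|A| = 13, |A∩B| = 3.
|A ∖ B| = |A| − |A∩B| = 13 − 3 = 10.00.

10.00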